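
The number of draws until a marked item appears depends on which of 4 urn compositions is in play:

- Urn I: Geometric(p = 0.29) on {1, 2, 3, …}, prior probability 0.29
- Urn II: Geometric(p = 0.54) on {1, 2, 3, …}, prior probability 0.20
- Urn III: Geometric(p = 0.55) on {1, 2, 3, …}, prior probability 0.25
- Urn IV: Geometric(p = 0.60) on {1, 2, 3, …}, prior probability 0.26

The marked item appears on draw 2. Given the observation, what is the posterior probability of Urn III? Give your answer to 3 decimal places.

The responsibility of component k is π_k f_k(x) divided by Σ_j π_j f_j(x).
Component likelihoods at x = 2:
  L_I = 0.29·(1−0.29)^1 = 0.29·0.71 = 0.2059
  L_II = 0.54·(1−0.54)^1 = 0.54·0.46 = 0.2484
  L_III = 0.55·(1−0.55)^1 = 0.55·0.45 = 0.2475
  L_IV = 0.60·(1−0.60)^1 = 0.60·0.4 = 0.24
Multiply by the mixture weights:
  π_I·L_I = 0.29 × 0.2059 = 0.059711
  π_II·L_II = 0.20 × 0.2484 = 0.04968
  π_III·L_III = 0.25 × 0.2475 = 0.061875
  π_IV·L_IV = 0.26 × 0.24 = 0.0624
Sum: 0.059711 + 0.04968 + 0.061875 + 0.0624 = 0.233666
P(Urn III | x) ≈ 0.265

0.265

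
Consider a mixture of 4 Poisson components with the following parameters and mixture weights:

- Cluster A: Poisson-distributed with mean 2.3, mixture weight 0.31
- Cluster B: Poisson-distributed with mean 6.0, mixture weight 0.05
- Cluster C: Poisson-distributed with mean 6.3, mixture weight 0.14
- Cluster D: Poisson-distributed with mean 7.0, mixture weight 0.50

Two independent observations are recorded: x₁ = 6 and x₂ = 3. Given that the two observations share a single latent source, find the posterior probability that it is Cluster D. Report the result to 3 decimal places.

P(component k | x) = π_k·f_k(x) / marginal(x), where marginal(x) = Σ_j π_j·f_j(x).
Since both observations come from the same component, the likelihood for component k is f_k(x₁)·f_k(x₂).
  L_A = [0.0206138] × [0.203308] = 0.00419095
  L_B = [0.160623] × [0.0892351] = 0.0143332
  L_C = [0.159461] × [0.0765271] = 0.0122031
  L_D = [0.149003] × [0.0521293] = 0.0077674
Prior × likelihood for each component:
  π_A·L_A = 0.31 × 0.00419095 = 0.00129919
  π_B·L_B = 0.05 × 0.0143332 = 0.000716661
  π_C·L_C = 0.14 × 0.0122031 = 0.00170844
  π_D·L_D = 0.50 × 0.0077674 = 0.0038837
Denominator: 0.00129919 + 0.000716661 + 0.00170844 + 0.0038837 = 0.00760799
P(Cluster D | data) ≈ 0.510

0.510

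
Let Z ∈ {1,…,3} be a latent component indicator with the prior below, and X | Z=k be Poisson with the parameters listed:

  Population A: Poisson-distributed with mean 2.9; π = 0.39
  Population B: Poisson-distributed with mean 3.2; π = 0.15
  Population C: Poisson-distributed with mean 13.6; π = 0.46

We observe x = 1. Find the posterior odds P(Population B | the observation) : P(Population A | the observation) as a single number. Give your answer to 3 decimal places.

Only the two components matter; the odds are (π_i f_i(x)) / (π_j f_j(x)).
Evaluate each component's likelihood at the observed value:
  p_A = 0.159567
  p_B = 0.130439
  p_C = 1.68707e-05
Odds = (0.15/0.39) × (0.130439/0.159567) = 0.384615 × 0.817455 ≈ 0.314

0.314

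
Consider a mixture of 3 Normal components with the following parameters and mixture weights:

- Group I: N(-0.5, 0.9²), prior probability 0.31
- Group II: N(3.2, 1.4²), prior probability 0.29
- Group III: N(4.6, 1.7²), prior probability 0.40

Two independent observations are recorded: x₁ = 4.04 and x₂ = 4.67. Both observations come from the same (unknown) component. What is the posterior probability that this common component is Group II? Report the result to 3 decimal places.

0.352

Apply Bayes' rule: the posterior for each component is proportional to its prior times its likelihood at x.
Since both observations come from the same component, the likelihood for component k is f_k(x₁)·f_k(x₂).
  L_I = [1.32144e-06] × [3.02763e-08] = 4.00084e-14
  L_II = [0.238018] × [0.164202] = 0.0390828
  L_III = [0.222279] × [0.234473] = 0.0521184
Weight by the priors:
  w_I·L_I = 0.31 × 4.00084e-14 = 1.24026e-14
  w_II·L_II = 0.29 × 0.0390828 = 0.011334
  w_III·L_III = 0.40 × 0.0521184 = 0.0208474
Marginal: 1.24026e-14 + 0.011334 + 0.0208474 = 0.0321814
P(Group II | x₁, x₂) ≈ 0.352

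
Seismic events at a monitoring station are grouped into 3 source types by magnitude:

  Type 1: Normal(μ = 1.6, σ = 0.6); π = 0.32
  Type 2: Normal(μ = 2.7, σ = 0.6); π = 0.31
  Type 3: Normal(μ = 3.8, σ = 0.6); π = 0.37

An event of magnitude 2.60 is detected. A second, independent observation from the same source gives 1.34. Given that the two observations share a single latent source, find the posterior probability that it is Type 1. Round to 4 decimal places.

Posterior ∝ prior × likelihood, so P(k | x) ∝ π_k f_k(x); normalise over all components.
Since both observations come from the same component, the likelihood for component k is f_k(x₁)·f_k(x₂).
  L_1 = [(1/(0.6·√(2π)))·exp(−(2.60−1.6)²/(2·0.6²)) = 0.664904·exp(-1.38889) = 0.165795] × [0.605318] = 0.100359
  L_2 = [(1/(0.6·√(2π)))·exp(−(2.60−2.7)²/(2·0.6²)) = 0.664904·exp(-0.01389) = 0.655733] × [0.0509453] = 0.0334065
  L_3 = [(1/(0.6·√(2π)))·exp(−(2.60−3.8)²/(2·0.6²)) = 0.664904·exp(-2.00000) = 0.0899849] × [0.000148769] = 1.3387e-05
Weight by the priors:
  π_1·L_1 = 0.32 × 0.100359 = 0.0321148
  π_2·L_2 = 0.31 × 0.0334065 = 0.010356
  π_3·L_3 = 0.37 × 1.3387e-05 = 4.95319e-06
Marginal: 0.0321148 + 0.010356 + 4.95319e-06 = 0.0424758
Responsibility of Type 1: 0.0321148 / 0.0424758 ≈ 0.7561

0.7561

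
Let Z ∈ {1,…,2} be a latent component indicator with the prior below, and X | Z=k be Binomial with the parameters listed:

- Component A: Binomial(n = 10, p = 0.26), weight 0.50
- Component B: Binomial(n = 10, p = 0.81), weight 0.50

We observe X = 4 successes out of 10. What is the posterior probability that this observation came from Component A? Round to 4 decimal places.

0.9737

P(component k | x) = π_k·f_k(x) / marginal(x), where marginal(x) = Σ_j π_j·f_j(x).
Binomial probabilities:
  f_A = C(10,4)·0.26^4·0.74^6 = 210·0.00456976·0.164206 = 0.157581
  f_B = C(10,4)·0.81^4·0.19^6 = 210·0.430467·4.70459e-05 = 0.00425286
Prior × likelihood for each component:
  π_A·f_A = 0.50 × 0.157581 = 0.0787903
  π_B·f_B = 0.50 × 0.00425286 = 0.00212643
Sum: 0.0787903 + 0.00212643 = 0.0809168
Responsibility of Component A: 0.0787903 / 0.0809168 ≈ 0.9737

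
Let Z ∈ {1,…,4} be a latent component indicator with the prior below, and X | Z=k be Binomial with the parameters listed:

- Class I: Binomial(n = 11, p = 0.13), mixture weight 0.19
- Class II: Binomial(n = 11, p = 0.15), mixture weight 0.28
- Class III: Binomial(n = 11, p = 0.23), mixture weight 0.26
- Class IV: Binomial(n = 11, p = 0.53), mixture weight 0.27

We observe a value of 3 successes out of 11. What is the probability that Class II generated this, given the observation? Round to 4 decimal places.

0.2922

Apply Bayes' rule: the posterior for each component is proportional to its prior times its likelihood at x.
Evaluate each component's likelihood at the observed value:
  L_I = 0.118978
  L_II = 0.151743
  L_III = 0.248081
  L_IV = 0.0584917
Weight by the priors:
  P(Z=I)·L_I = 0.19 × 0.118978 = 0.0226059
  P(Z=II)·L_II = 0.28 × 0.151743 = 0.0424881
  P(Z=III)·L_III = 0.26 × 0.248081 = 0.064501
  P(Z=IV)·L_IV = 0.27 × 0.0584917 = 0.0157928
Sum: 0.0226059 + 0.0424881 + 0.064501 + 0.0157928 = 0.145388
Responsibility of Class II: 0.0424881 / 0.145388 ≈ 0.2922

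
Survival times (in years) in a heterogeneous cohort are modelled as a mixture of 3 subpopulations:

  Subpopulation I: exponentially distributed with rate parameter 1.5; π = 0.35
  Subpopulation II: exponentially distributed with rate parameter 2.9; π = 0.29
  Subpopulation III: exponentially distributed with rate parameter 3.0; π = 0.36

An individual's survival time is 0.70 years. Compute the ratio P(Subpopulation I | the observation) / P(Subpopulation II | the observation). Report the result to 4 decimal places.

Since P(k|x) ∝ π_k f_k(x), the posterior odds are π_i f_i(x) / (π_j f_j(x)).
Evaluate each component's likelihood at the observed value:
  f_I = 1.5·e^(−1.5·0.70) = 1.5·e^(−1.0500) = 0.524907
  f_II = 2.9·e^(−2.9·0.70) = 2.9·e^(−2.0300) = 0.380873
  f_III = 3.0·e^(−3.0·0.70) = 3.0·e^(−2.1000) = 0.367369
Posterior odds = (π_I·f_I) / (π_II·f_II) = (0.35·0.524907) / (0.29·0.380873) = 0.183717 / 0.110453 ≈ 1.6633

1.6633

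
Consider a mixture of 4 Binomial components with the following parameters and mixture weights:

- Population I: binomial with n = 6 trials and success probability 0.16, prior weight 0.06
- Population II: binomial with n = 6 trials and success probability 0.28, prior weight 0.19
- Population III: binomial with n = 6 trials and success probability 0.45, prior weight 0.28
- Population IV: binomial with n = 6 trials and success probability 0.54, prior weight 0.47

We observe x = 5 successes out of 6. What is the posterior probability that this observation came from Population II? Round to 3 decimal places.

0.018

Posterior ∝ prior × likelihood, so P(k | x) ∝ π_k f_k(x); normalise over all components.
Evaluate each component's likelihood at the observed value:
  f_I = C(6,5)·0.16^5·0.84^1 = 6·0.000104858·0.84 = 0.000528482
  f_II = C(6,5)·0.28^5·0.72^1 = 6·0.00172104·0.72 = 0.00743488
  f_III = C(6,5)·0.45^5·0.55^1 = 6·0.0184528·0.55 = 0.0608943
  f_IV = C(6,5)·0.54^5·0.46^1 = 6·0.0459165·0.46 = 0.12673
Multiply by the mixture weights:
  π_I·f_I = 0.06 × 0.000528482 = 3.17089e-05
  π_II·f_II = 0.19 × 0.00743488 = 0.00141263
  π_III·f_III = 0.28 × 0.0608943 = 0.0170504
  π_IV·f_IV = 0.47 × 0.12673 = 0.0595629
Normaliser: 3.17089e-05 + 0.00141263 + 0.0170504 + 0.0595629 = 0.0780576
Responsibility of Population II: 0.00141263 / 0.0780576 ≈ 0.018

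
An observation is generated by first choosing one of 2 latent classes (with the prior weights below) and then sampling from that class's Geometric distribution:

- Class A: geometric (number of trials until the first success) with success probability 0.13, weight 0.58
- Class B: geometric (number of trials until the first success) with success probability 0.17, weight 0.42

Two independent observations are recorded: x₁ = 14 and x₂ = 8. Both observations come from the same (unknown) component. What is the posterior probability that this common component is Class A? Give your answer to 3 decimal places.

0.674

The responsibility of component k is w_k f_k(x) divided by Σ_j w_j f_j(x).
Since both observations come from the same component, the likelihood for component k is f_k(x₁)·f_k(x₂).
  L_A = [0.0212664] × [0.0490431] = 0.00104297
  L_B = [0.0150822] × [0.0461313] = 0.00069576
Unnormalised posteriors:
  w_A·L_A = 0.58 × 0.00104297 = 0.000604923
  w_B·L_B = 0.42 × 0.00069576 = 0.000292219
Marginal: 0.000604923 + 0.000292219 = 0.000897142
Responsibility of Class A: 0.000604923 / 0.000897142 ≈ 0.674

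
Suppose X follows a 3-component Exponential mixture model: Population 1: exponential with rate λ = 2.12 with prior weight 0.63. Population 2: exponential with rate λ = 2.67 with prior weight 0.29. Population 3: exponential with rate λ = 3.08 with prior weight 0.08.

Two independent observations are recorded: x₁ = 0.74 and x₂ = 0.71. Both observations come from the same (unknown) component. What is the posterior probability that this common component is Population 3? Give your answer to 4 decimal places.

0.0477

Posterior ∝ prior × likelihood, so P(k | x) ∝ π_k f_k(x); normalise over all components.
Since both observations come from the same component, the likelihood for component k is f_k(x₁)·f_k(x₂).
  f_1 = [2.12·e^(−2.12·0.74) = 2.12·e^(−1.5688) = 0.441585] × [0.470583] = 0.207802
  f_2 = [2.67·e^(−2.67·0.74) = 2.67·e^(−1.9758) = 0.370196] × [0.401069] = 0.148474
  f_3 = [3.08·e^(−3.08·0.74) = 3.08·e^(−2.2792) = 0.315287] × [0.345808] = 0.109029
Prior × likelihood for each component:
  π_1·f_1 = 0.63 × 0.207802 = 0.130915
  π_2·f_2 = 0.29 × 0.148474 = 0.0430576
  π_3·f_3 = 0.08 × 0.109029 = 0.00872232
Evidence: 0.130915 + 0.0430576 + 0.00872232 = 0.182695
So the posterior for Population 3 is 0.00872232 / 0.182695 ≈ 0.0477.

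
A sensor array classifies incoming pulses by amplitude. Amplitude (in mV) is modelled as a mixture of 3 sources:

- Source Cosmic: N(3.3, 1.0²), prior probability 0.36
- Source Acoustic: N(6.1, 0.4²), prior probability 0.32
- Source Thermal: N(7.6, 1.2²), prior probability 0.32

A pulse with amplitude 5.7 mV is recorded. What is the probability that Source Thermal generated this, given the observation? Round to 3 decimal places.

The responsibility of component k is π_k f_k(x) divided by Σ_j π_j f_j(x).
Component likelihoods at x = 5.7 mV:
  L_Cosmic = (1/(1.0·√(2π)))·exp(−(5.7−3.3)²/(2·1.0²)) = 0.398942·exp(-2.88000) = 0.0223945
  L_Acoustic = (1/(0.4·√(2π)))·exp(−(5.7−6.1)²/(2·0.4²)) = 0.997356·exp(-0.50000) = 0.604927
  L_Thermal = (1/(1.2·√(2π)))·exp(−(5.7−7.6)²/(2·1.2²)) = 0.332452·exp(-1.25347) = 0.0949189
Prior × likelihood for each component:
  π_Cosmic·L_Cosmic = 0.36 × 0.0223945 = 0.00806203
  π_Acoustic·L_Acoustic = 0.32 × 0.604927 = 0.193577
  π_Thermal·L_Thermal = 0.32 × 0.0949189 = 0.0303741
Marginal: 0.00806203 + 0.193577 + 0.0303741 = 0.232013
P(Source Thermal | x) = 0.0303741 / 0.232013 ≈ 0.131

0.131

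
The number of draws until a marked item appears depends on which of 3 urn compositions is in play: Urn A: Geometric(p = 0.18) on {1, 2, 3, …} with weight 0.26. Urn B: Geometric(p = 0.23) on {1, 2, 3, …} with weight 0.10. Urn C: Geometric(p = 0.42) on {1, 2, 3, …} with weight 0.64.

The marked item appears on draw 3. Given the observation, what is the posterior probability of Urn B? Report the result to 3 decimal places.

0.101

Apply Bayes' rule: the posterior for each component is proportional to its prior times its likelihood at x.
Geometric probabilities:
  p_A = 0.18·(1−0.18)^2 = 0.18·0.6724 = 0.121032
  p_B = 0.23·(1−0.23)^2 = 0.23·0.5929 = 0.136367
  p_C = 0.42·(1−0.42)^2 = 0.42·0.3364 = 0.141288
Unnormalised posteriors:
  π_A·p_A = 0.26 × 0.121032 = 0.0314683
  π_B·p_B = 0.10 × 0.136367 = 0.0136367
  π_C·p_C = 0.64 × 0.141288 = 0.0904243
Denominator: 0.0314683 + 0.0136367 + 0.0904243 = 0.135529
P(Urn B | x) ≈ 0.101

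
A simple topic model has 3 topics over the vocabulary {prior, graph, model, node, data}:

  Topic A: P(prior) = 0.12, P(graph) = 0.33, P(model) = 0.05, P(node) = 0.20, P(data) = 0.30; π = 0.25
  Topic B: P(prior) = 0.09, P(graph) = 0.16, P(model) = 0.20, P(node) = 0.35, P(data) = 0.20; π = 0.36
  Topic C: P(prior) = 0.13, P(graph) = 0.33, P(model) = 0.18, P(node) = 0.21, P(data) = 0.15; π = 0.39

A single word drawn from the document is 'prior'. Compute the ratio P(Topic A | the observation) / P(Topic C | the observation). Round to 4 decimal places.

The posterior odds equal the prior odds times the likelihood ratio: (P(Z=i)/P(Z=j))·(f_i(x)/f_j(x)).
Component likelihoods at x = 'prior':
  p_A = 0.12
  p_B = 0.09
  p_C = 0.13
Odds = (0.25/0.39) × (0.12/0.13) = 0.641026 × 0.923077 ≈ 0.5917

0.5917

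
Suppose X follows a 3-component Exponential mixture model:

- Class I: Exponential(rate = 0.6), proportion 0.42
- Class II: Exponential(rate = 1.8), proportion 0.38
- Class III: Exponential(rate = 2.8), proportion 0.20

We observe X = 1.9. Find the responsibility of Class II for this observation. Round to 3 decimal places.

0.212

The responsibility of component k is π_k f_k(x) divided by Σ_j π_j f_j(x).
Evaluate each component's likelihood at the observed value:
  L_I = 0.191891
  L_II = 0.0588824
  L_III = 0.0136997
Prior × likelihood for each component:
  π_I·L_I = 0.42 × 0.191891 = 0.0805944
  π_II·L_II = 0.38 × 0.0588824 = 0.0223753
  π_III·L_III = 0.20 × 0.0136997 = 0.00273994
Marginal: 0.0805944 + 0.0223753 + 0.00273994 = 0.10571
P(Class II | 1.9) ≈ 0.212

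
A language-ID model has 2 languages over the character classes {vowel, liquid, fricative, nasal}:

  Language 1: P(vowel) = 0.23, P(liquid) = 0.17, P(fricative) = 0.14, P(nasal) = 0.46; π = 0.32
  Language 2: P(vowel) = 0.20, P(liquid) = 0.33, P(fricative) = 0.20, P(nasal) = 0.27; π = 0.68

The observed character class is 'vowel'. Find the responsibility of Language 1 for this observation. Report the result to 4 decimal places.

0.3511

Posterior ∝ prior × likelihood, so P(k | x) ∝ P(Z=k) f_k(x); normalise over all components.
Evaluate each component's likelihood at the observed value:
  L_1 = P(vowel | comp) = 0.23
  L_2 = P(vowel | comp) = 0.20
Unnormalised posteriors:
  P(Z=1)·L_1 = 0.32 × 0.23 = 0.0736
  P(Z=2)·L_2 = 0.68 × 0.2 = 0.136
Sum: 0.0736 + 0.136 = 0.2096
P(Language 1 | 'vowel') = 0.0736 / 0.2096 ≈ 0.3511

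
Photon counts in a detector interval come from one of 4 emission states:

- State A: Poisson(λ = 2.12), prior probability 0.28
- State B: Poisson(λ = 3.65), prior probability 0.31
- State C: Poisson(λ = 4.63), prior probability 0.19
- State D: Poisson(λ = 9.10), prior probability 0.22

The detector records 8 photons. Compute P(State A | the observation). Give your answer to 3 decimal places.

0.008

P(component k | x) = π_k·f_k(x) / marginal(x), where marginal(x) = Σ_j π_j·f_j(x).
Component likelihoods at x = 8 photons:
  p_A = e^(−2.12)·2.12^8/8! = 0.00121468
  p_B = e^(−3.65)·3.65^8/8! = 0.0203071
  p_C = e^(−4.63)·4.63^8/8! = 0.0510909
  p_D = e^(−9.10)·9.10^8/8! = 0.130236
Multiply by the mixture weights:
  π_A·p_A = 0.28 × 0.00121468 = 0.000340111
  π_B·p_B = 0.31 × 0.0203071 = 0.0062952
  π_C·p_C = 0.19 × 0.0510909 = 0.00970728
  π_D·p_D = 0.22 × 0.130236 = 0.0286519
Normaliser: 0.000340111 + 0.0062952 + 0.00970728 + 0.0286519 = 0.0449945
P(State A | the observation) = 0.000340111 / 0.0449945 ≈ 0.008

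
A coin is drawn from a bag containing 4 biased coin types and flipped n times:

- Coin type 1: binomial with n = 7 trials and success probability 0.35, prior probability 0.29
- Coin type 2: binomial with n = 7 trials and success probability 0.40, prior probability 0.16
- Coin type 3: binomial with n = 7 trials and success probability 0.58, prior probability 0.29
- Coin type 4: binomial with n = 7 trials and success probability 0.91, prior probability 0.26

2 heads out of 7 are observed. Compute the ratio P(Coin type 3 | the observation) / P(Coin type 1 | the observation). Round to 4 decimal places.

0.3093

Posterior odds = (π_i f_i(x)) / (π_j f_j(x)); the normalising sum cancels.
Binomial probabilities:
  p_1 = 0.298485
  p_2 = 0.261274
  p_3 = 0.0923255
  p_4 = 0.000102687
Odds = (0.29/0.29) × (0.0923255/0.298485) = 1 × 0.309314 ≈ 0.3093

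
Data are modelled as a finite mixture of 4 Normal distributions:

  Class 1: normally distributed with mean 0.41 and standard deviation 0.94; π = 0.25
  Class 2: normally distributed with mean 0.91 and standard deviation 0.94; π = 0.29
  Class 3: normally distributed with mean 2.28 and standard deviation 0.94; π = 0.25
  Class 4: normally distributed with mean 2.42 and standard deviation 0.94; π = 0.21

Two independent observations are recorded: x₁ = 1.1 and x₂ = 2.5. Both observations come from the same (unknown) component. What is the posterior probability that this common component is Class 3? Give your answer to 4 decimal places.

0.4056

The responsibility of component k is π_k f_k(x) divided by Σ_j π_j f_j(x).
Since both observations come from the same component, the likelihood for component k is f_k(x₁)·f_k(x₂).
  p_1 = [(1/(0.94·√(2π)))·exp(−(1.1−0.41)²/(2·0.94²)) = 0.424407·exp(-0.26941) = 0.324175] × [0.0358351] = 0.0116168
  p_2 = [(1/(0.94·√(2π)))·exp(−(1.1−0.91)²/(2·0.94²)) = 0.424407·exp(-0.02043) = 0.415825] × [0.101507] = 0.042209
  p_3 = [(1/(0.94·√(2π)))·exp(−(1.1−2.28)²/(2·0.94²)) = 0.424407·exp(-0.78791) = 0.193017] × [0.412941] = 0.0797047
  p_4 = [(1/(0.94·√(2π)))·exp(−(1.1−2.42)²/(2·0.94²)) = 0.424407·exp(-0.98597) = 0.158337] × [0.422872] = 0.0669564
Multiply by the mixture weights:
  π_1·p_1 = 0.25 × 0.0116168 = 0.00290421
  π_2·p_2 = 0.29 × 0.042209 = 0.0122406
  π_3·p_3 = 0.25 × 0.0797047 = 0.0199262
  π_4·p_4 = 0.21 × 0.0669564 = 0.0140608
Normaliser: 0.00290421 + 0.0122406 + 0.0199262 + 0.0140608 = 0.0491318
P(Class 3 | x) = 0.0199262 / 0.0491318 ≈ 0.4056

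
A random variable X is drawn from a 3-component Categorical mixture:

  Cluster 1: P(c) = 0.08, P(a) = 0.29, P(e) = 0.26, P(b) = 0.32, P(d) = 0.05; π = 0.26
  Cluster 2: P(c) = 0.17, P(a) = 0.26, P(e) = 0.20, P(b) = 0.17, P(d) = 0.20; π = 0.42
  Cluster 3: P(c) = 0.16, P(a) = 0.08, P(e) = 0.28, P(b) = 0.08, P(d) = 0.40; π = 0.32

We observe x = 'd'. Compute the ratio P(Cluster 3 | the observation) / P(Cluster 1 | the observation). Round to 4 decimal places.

9.8462

Only the two components matter; the odds are (π_i f_i(x)) / (π_j f_j(x)).
Categorical probabilities:
  L_1 = 0.05
  L_2 = 0.2
  L_3 = 0.4
Posterior odds = (π_3·L_3) / (π_1·L_1) = (0.32·0.4) / (0.26·0.05) = 0.128 / 0.013 ≈ 9.8462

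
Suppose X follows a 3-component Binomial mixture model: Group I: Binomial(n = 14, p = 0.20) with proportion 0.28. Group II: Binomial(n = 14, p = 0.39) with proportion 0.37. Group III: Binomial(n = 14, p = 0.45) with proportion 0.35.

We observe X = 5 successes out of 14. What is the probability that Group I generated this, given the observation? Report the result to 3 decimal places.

0.149

Apply Bayes' rule: the posterior for each component is proportional to its prior times its likelihood at x.
Evaluate each component's likelihood at the observed value:
  L_I = C(14,5)·0.20^5·0.80^9 = 2002·0.00032·0.134218 = 0.0859852
  L_II = C(14,5)·0.39^5·0.61^9 = 2002·0.00902242·0.0116941 = 0.21123
  L_III = C(14,5)·0.45^5·0.55^9 = 2002·0.0184528·0.00460537 = 0.170134
Multiply by the mixture weights:
  P(Z=I)·L_I = 0.28 × 0.0859852 = 0.0240759
  P(Z=II)·L_II = 0.37 × 0.21123 = 0.0781551
  P(Z=III)·L_III = 0.35 × 0.170134 = 0.0595469
Denominator: 0.0240759 + 0.0781551 + 0.0595469 = 0.161778
Responsibility of Group I: 0.0240759 / 0.161778 ≈ 0.149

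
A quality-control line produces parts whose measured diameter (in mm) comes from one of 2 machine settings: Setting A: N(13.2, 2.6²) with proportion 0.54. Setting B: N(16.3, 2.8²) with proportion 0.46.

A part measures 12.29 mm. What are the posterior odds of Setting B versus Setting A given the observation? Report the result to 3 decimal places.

Posterior odds = (w_i f_i(x)) / (w_j f_j(x)); the normalising sum cancels.
Normal densities:
  p_A = (1/(2.6·√(2π)))·exp(−(12.29−13.2)²/(2·2.6²)) = 0.153439·exp(-0.06125) = 0.144323
  p_B = (1/(2.8·√(2π)))·exp(−(12.29−16.3)²/(2·2.8²)) = 0.142479·exp(-1.02552) = 0.0510947
Posterior odds = (w_B·p_B) / (w_A·p_A) = (0.46·0.0510947) / (0.54·0.144323) = 0.0235036 / 0.0779345 ≈ 0.302

0.302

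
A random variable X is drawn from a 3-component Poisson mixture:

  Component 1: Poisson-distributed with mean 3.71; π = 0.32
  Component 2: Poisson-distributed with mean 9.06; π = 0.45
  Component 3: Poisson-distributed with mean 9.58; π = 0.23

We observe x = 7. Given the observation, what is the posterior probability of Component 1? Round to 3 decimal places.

0.166

The responsibility of component k is w_k f_k(x) divided by Σ_j w_j f_j(x).
Evaluate each component's likelihood at the observed value:
  f_1 = 0.0469845
  f_2 = 0.115547
  f_3 = 0.101528
Prior × likelihood for each component:
  w_1·f_1 = 0.32 × 0.0469845 = 0.015035
  w_2·f_2 = 0.45 × 0.115547 = 0.0519962
  w_3·f_3 = 0.23 × 0.101528 = 0.0233515
Marginal: 0.015035 + 0.0519962 + 0.0233515 = 0.0903827
P(Component 1 | data) = 0.015035 / 0.0903827 ≈ 0.166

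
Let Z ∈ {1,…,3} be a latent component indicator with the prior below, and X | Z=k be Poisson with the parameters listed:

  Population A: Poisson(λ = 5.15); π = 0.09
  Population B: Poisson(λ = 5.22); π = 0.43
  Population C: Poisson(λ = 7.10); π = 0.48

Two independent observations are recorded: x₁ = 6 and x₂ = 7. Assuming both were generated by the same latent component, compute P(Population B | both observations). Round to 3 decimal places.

0.382

The responsibility of component k is P(Z=k) f_k(x) divided by Σ_j P(Z=j) f_j(x).
Since both observations come from the same component, the likelihood for component k is f_k(x₁)·f_k(x₂).
  f_A = [0.150278] × [0.110561] = 0.0166149
  f_B = [0.15194] × [0.113304] = 0.0172155
  f_C = [0.1468] × [0.148897] = 0.0218582
Prior × likelihood for each component:
  P(Z=A)·f_A = 0.09 × 0.0166149 = 0.00149534
  P(Z=B)·f_B = 0.43 × 0.0172155 = 0.00740266
  P(Z=C)·f_C = 0.48 × 0.0218582 = 0.0104919
Evidence: 0.00149534 + 0.00740266 + 0.0104919 = 0.0193899
P(Population B | data) = 0.00740266 / 0.0193899 ≈ 0.382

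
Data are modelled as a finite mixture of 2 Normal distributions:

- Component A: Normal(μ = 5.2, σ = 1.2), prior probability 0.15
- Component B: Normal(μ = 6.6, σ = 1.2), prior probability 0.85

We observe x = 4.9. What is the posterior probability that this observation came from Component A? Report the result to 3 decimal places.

0.318

By Bayes' theorem, P(k | x) = π_k f_k(x) / Σ_j π_j f_j(x).
Normal densities:
  p_A = (1/(1.2·√(2π)))·exp(−(4.9−5.2)²/(2·1.2²)) = 0.332452·exp(-0.03125) = 0.322223
  p_B = (1/(1.2·√(2π)))·exp(−(4.9−6.6)²/(2·1.2²)) = 0.332452·exp(-1.00347) = 0.121878
Weight by the priors:
  π_A·p_A = 0.15 × 0.322223 = 0.0483335
  π_B·p_B = 0.85 × 0.121878 = 0.103597
Denominator: 0.0483335 + 0.103597 = 0.15193
So the posterior for Component A is 0.0483335 / 0.15193 ≈ 0.318.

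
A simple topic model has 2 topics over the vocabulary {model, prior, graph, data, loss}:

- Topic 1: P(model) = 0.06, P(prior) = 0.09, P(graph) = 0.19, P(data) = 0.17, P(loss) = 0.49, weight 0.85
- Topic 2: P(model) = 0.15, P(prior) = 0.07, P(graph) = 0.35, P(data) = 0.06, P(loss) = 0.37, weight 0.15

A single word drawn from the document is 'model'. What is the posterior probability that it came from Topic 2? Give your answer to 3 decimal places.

0.306

Posterior ∝ prior × likelihood, so P(k | x) ∝ w_k f_k(x); normalise over all components.
Categorical probabilities:
  L_1 = P(model | comp) = 0.06
  L_2 = P(model | comp) = 0.15
Multiply by the mixture weights:
  w_1·L_1 = 0.85 × 0.06 = 0.051
  w_2·L_2 = 0.15 × 0.15 = 0.0225
Evidence: 0.051 + 0.0225 = 0.0735
So the posterior for Topic 2 is 0.0225 / 0.0735 ≈ 0.306.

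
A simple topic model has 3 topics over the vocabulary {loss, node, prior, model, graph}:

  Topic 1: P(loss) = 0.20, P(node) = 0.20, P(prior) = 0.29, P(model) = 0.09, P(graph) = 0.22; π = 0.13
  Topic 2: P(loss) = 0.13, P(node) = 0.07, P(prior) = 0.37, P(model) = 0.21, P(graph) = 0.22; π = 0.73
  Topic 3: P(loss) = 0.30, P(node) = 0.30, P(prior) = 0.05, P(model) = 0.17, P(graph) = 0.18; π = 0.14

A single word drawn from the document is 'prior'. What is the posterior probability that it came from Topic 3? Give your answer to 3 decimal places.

Apply Bayes' rule: the posterior for each component is proportional to its prior times its likelihood at x.
Categorical probabilities:
  L_1 = 0.29
  L_2 = 0.37
  L_3 = 0.05
Weight by the priors:
  w_1·L_1 = 0.13 × 0.29 = 0.0377
  w_2·L_2 = 0.73 × 0.37 = 0.2701
  w_3·L_3 = 0.14 × 0.05 = 0.007
Evidence: 0.0377 + 0.2701 + 0.007 = 0.3148
Responsibility of Topic 3: 0.007 / 0.3148 ≈ 0.022

0.022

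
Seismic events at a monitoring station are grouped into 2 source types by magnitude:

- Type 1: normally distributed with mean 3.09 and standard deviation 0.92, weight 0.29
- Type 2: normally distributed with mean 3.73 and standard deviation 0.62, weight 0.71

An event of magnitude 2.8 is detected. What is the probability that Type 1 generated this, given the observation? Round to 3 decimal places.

0.447

The responsibility of component k is w_k f_k(x) divided by Σ_j w_j f_j(x).
Component likelihoods at x = 2.8:
  L_1 = 0.412616
  L_2 = 0.208899
Prior × likelihood for each component:
  w_1·L_1 = 0.29 × 0.412616 = 0.119659
  w_2·L_2 = 0.71 × 0.208899 = 0.148319
Normaliser: 0.119659 + 0.148319 = 0.267977
P(Type 1 | x) ≈ 0.447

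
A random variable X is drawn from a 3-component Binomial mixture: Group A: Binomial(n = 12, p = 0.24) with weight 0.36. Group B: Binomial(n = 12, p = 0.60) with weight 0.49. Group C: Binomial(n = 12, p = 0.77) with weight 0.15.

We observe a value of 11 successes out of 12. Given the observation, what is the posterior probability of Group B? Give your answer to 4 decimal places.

P(component k | x) = w_k·f_k(x) / marginal(x), where marginal(x) = Σ_j w_j·f_j(x).
Binomial probabilities:
  p_A = 1.38777e-06
  p_B = 0.0174143
  p_C = 0.155707
Prior × likelihood for each component:
  w_A·p_A = 0.36 × 1.38777e-06 = 4.99598e-07
  w_B·p_B = 0.49 × 0.0174143 = 0.00853299
  w_C·p_C = 0.15 × 0.155707 = 0.023356
Sum: 4.99598e-07 + 0.00853299 + 0.023356 = 0.0318895
P(Group B | 11 successes out of 12) = 0.00853299 / 0.0318895 ≈ 0.2676

0.2676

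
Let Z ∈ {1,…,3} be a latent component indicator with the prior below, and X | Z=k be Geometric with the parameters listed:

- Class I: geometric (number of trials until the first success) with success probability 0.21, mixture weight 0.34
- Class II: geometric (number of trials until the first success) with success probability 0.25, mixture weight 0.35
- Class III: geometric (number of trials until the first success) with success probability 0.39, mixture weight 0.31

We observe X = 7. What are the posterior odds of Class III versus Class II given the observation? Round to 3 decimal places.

Posterior odds = (P(Z=i) f_i(x)) / (P(Z=j) f_j(x)); the normalising sum cancels.
Evaluate each component's likelihood at the observed value:
  L_I = 0.0510484
  L_II = 0.0444946
  L_III = 0.0200929
Odds = (0.31/0.35) × (0.0200929/0.0444946) = 0.885714 × 0.451581 ≈ 0.400

0.400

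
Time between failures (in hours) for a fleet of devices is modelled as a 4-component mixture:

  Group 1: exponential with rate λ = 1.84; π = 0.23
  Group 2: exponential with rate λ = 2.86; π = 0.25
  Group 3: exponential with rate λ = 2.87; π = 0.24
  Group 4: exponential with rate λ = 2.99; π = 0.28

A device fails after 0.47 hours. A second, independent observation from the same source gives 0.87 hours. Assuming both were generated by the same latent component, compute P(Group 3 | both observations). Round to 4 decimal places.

By Bayes' theorem, P(k | x) = π_k f_k(x) / Σ_j π_j f_j(x).
Since both observations come from the same component, the likelihood for component k is f_k(x₁)·f_k(x₂).
  L_1 = [0.77489] × [0.371193] = 0.287633
  L_2 = [0.74574] × [0.23755] = 0.17715
  L_3 = [0.744838] × [0.236315] = 0.176017
  L_4 = [0.733427] × [0.221789] = 0.162666
Unnormalised posteriors:
  π_1·L_1 = 0.23 × 0.287633 = 0.0661557
  π_2·L_2 = 0.25 × 0.17715 = 0.0442876
  π_3·L_3 = 0.24 × 0.176017 = 0.042244
  π_4·L_4 = 0.28 × 0.162666 = 0.0455466
Normaliser: 0.0661557 + 0.0442876 + 0.042244 + 0.0455466 = 0.198234
So the posterior for Group 3 is 0.042244 / 0.198234 ≈ 0.2131.

0.2131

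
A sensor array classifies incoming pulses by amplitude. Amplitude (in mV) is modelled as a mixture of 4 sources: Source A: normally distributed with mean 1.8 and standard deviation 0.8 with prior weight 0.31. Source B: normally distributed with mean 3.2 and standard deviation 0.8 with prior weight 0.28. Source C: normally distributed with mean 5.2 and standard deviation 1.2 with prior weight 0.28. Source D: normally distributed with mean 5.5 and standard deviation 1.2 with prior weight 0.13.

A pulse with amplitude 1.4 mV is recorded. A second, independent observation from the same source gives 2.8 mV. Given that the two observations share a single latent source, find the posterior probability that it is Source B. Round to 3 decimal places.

0.136

P(component k | x) = π_k·f_k(x) / marginal(x), where marginal(x) = Σ_j π_j·f_j(x).
Since both observations come from the same component, the likelihood for component k is f_k(x₁)·f_k(x₂).
  L_A = [0.440082] × [0.228311] = 0.100476
  L_B = [0.0396746] × [0.440082] = 0.01746
  L_C = [0.00220915] × [0.0449925] = 9.9395e-05
  L_D = [0.000970144] × [0.0264497] = 2.566e-05
Prior × likelihood for each component:
  π_A·L_A = 0.31 × 0.100476 = 0.0311474
  π_B·L_B = 0.28 × 0.01746 = 0.00488881
  π_C·L_C = 0.28 × 9.9395e-05 = 2.78306e-05
  π_D·L_D = 0.13 × 2.566e-05 = 3.3358e-06
Denominator: 0.0311474 + 0.00488881 + 2.78306e-05 + 3.3358e-06 = 0.0360674
P(Source B | x) = 0.00488881 / 0.0360674 ≈ 0.136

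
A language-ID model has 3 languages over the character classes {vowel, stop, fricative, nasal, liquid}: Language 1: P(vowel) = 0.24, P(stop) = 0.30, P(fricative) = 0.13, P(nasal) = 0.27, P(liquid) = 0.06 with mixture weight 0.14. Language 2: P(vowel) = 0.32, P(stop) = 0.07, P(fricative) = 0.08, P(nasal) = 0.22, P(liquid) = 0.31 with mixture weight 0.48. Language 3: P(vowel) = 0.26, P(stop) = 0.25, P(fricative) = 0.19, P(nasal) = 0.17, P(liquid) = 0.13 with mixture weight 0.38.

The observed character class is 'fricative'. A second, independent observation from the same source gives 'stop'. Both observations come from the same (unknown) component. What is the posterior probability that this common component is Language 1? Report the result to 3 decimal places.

Posterior ∝ prior × likelihood, so P(k | x) ∝ π_k f_k(x); normalise over all components.
Since both observations come from the same component, the likelihood for component k is f_k(x₁)·f_k(x₂).
  p_1 = [P(fricative | comp) = 0.13] × [0.3] = 0.039
  p_2 = [P(fricative | comp) = 0.08] × [0.07] = 0.0056
  p_3 = [P(fricative | comp) = 0.19] × [0.25] = 0.0475
Prior × likelihood for each component:
  π_1·p_1 = 0.14 × 0.039 = 0.00546
  π_2·p_2 = 0.48 × 0.0056 = 0.002688
  π_3·p_3 = 0.38 × 0.0475 = 0.01805
Evidence: 0.00546 + 0.002688 + 0.01805 = 0.026198
So the posterior for Language 1 is 0.00546 / 0.026198 ≈ 0.208.

0.208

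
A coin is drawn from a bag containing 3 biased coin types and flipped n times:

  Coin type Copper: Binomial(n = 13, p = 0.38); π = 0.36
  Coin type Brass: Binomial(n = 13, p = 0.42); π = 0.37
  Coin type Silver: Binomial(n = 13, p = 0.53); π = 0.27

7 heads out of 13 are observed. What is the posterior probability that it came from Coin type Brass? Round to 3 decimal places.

0.361

Posterior ∝ prior × likelihood, so P(k | x) ∝ P(Z=k) f_k(x); normalise over all components.
Component likelihoods at x = 7 heads out of 13:
  p_Copper = 0.11152
  p_Brass = 0.150602
  p_Silver = 0.217288
Multiply by the mixture weights:
  P(Z=Copper)·p_Copper = 0.36 × 0.11152 = 0.0401472
  P(Z=Brass)·p_Brass = 0.37 × 0.150602 = 0.0557227
  P(Z=Silver)·p_Silver = 0.27 × 0.217288 = 0.0586677
Sum: 0.0401472 + 0.0557227 + 0.0586677 = 0.154538
P(Coin type Brass | 7 heads out of 13) = 0.0557227 / 0.154538 ≈ 0.361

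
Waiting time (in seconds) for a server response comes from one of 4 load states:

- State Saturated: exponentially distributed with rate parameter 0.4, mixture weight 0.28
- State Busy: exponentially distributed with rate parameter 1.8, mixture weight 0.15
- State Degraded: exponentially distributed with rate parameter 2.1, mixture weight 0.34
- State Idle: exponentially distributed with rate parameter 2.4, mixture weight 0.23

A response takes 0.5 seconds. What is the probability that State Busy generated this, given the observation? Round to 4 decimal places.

0.1777

P(component k | x) = P(Z=k)·f_k(x) / marginal(x), where marginal(x) = Σ_j P(Z=j)·f_j(x).
Exponential densities:
  f_Saturated = 0.4·e^(−0.4·0.5) = 0.4·e^(−0.2000) = 0.327492
  f_Busy = 1.8·e^(−1.8·0.5) = 1.8·e^(−0.9000) = 0.731825
  f_Degraded = 2.1·e^(−2.1·0.5) = 2.1·e^(−1.0500) = 0.734869
  f_Idle = 2.4·e^(−2.4·0.5) = 2.4·e^(−1.2000) = 0.722866
Unnormalised posteriors:
  P(Z=Saturated)·f_Saturated = 0.28 × 0.327492 = 0.0916978
  P(Z=Busy)·f_Busy = 0.15 × 0.731825 = 0.109774
  P(Z=Degraded)·f_Degraded = 0.34 × 0.734869 = 0.249856
  P(Z=Idle)·f_Idle = 0.23 × 0.722866 = 0.166259
Denominator: 0.0916978 + 0.109774 + 0.249856 + 0.166259 = 0.617586
So the posterior for State Busy is 0.109774 / 0.617586 ≈ 0.1777.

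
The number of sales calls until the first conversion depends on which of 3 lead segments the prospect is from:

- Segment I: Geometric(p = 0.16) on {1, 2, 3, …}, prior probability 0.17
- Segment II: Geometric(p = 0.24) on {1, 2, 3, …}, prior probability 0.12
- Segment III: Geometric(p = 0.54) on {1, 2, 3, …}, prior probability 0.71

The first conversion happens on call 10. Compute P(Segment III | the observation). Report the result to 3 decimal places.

P(component k | x) = π_k·f_k(x) / marginal(x), where marginal(x) = Σ_j π_j·f_j(x).
Geometric probabilities:
  L_I = 0.0333145
  L_II = 0.0203018
  L_III = 0.000497983
Multiply by the mixture weights:
  π_I·L_I = 0.17 × 0.0333145 = 0.00566347
  π_II·L_II = 0.12 × 0.0203018 = 0.00243621
  π_III·L_III = 0.71 × 0.000497983 = 0.000353568
Normaliser: 0.00566347 + 0.00243621 + 0.000353568 = 0.00845325
P(Segment III | the observation) ≈ 0.042

0.042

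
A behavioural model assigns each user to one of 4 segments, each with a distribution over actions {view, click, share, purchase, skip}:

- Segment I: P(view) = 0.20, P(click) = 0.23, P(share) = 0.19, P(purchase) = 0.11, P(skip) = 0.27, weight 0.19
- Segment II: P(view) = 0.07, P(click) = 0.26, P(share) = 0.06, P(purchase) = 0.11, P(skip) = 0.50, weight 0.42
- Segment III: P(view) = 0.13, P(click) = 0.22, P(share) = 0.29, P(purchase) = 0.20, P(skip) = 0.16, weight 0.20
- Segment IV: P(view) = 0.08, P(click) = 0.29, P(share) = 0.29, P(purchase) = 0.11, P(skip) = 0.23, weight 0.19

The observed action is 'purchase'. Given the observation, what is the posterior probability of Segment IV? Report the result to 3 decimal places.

P(component k | x) = P(Z=k)·f_k(x) / marginal(x), where marginal(x) = Σ_j P(Z=j)·f_j(x).
Component likelihoods at x = 'purchase':
  L_I = P(purchase | comp) = 0.11
  L_II = P(purchase | comp) = 0.11
  L_III = P(purchase | comp) = 0.20
  L_IV = P(purchase | comp) = 0.11
Prior × likelihood for each component:
  P(Z=I)·L_I = 0.19 × 0.11 = 0.0209
  P(Z=II)·L_II = 0.42 × 0.11 = 0.0462
  P(Z=III)·L_III = 0.20 × 0.2 = 0.04
  P(Z=IV)·L_IV = 0.19 × 0.11 = 0.0209
Marginal: 0.0209 + 0.0462 + 0.04 + 0.0209 = 0.128
Responsibility of Segment IV: 0.0209 / 0.128 ≈ 0.163

0.163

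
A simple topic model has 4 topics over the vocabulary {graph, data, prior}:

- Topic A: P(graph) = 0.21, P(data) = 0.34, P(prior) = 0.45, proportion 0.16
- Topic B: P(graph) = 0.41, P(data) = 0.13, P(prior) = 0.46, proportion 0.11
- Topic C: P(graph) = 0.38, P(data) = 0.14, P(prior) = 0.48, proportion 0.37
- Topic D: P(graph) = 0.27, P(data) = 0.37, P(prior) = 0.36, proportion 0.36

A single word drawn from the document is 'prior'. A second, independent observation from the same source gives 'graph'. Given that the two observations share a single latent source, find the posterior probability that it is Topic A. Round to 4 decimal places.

0.1093

Posterior ∝ prior × likelihood, so P(k | x) ∝ P(Z=k) f_k(x); normalise over all components.
Since both observations come from the same component, the likelihood for component k is f_k(x₁)·f_k(x₂).
  L_A = [P(prior | comp) = 0.45] × [0.21] = 0.0945
  L_B = [P(prior | comp) = 0.46] × [0.41] = 0.1886
  L_C = [P(prior | comp) = 0.48] × [0.38] = 0.1824
  L_D = [P(prior | comp) = 0.36] × [0.27] = 0.0972
Multiply by the mixture weights:
  P(Z=A)·L_A = 0.16 × 0.0945 = 0.01512
  P(Z=B)·L_B = 0.11 × 0.1886 = 0.020746
  P(Z=C)·L_C = 0.37 × 0.1824 = 0.067488
  P(Z=D)·L_D = 0.36 × 0.0972 = 0.034992
Marginal: 0.01512 + 0.020746 + 0.067488 + 0.034992 = 0.138346
P(Topic A | x) ≈ 0.1093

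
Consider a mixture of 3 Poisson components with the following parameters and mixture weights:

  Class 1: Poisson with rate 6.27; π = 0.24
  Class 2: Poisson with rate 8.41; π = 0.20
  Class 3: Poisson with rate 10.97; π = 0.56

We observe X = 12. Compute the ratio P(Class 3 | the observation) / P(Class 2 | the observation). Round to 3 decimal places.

5.252

Since P(k|x) ∝ π_k f_k(x), the posterior odds are π_i f_i(x) / (π_j f_j(x)).
Component likelihoods at x = 12:
  f_1 = 0.014583
  f_2 = 0.0581833
  f_3 = 0.109127
Odds = (0.56/0.20) × (0.109127/0.0581833) = 2.8 × 1.87557 ≈ 5.252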